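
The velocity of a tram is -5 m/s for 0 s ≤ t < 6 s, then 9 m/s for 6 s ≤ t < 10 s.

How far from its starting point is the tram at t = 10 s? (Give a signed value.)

Net displacement equals the area under the velocity-time graph (areas below the axis count negative).
0–6 s: -5 × 6 = -30 m
6–10 s: 9 × 4 = 36 m
Net displacement = 6 m

6 m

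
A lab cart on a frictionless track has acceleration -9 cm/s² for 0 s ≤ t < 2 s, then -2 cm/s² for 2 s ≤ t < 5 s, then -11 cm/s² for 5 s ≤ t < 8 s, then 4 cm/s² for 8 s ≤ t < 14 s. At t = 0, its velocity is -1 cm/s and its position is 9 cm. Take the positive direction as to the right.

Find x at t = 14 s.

-477.5 cm

On each constant-a segment, Δv = aΔt and Δx = v₀Δt + ½aΔt²; chain segment to segment.
0–2 s: v starts -1 cm/s; Δx = -1·2 + ½·-9·2² = -20 cm; v ends -19 cm/s.
2–5 s: v starts -19 cm/s; Δx = -19·3 + ½·-2·3² = -66 cm; v ends -25 cm/s.
5–8 s: v starts -25 cm/s; Δx = -25·3 + ½·-11·3² = -124.5 cm; v ends -58 cm/s.
8–14 s: v starts -58 cm/s; Δx = -58·6 + ½·4·6² = -276 cm; v ends -34 cm/s.
x(14) = 9 + Σ Δx = -477.5 cm.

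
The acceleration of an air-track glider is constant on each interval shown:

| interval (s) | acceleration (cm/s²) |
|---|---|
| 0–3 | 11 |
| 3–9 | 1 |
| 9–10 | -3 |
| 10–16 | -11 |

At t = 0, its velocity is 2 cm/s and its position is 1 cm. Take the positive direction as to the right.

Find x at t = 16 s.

354 cm

On each constant-a segment, Δv = aΔt and Δx = v₀Δt + ½aΔt²; chain segment to segment.
0–3 s: v starts 2 cm/s; Δx = 2·3 + ½·11·3² = 55.5 cm; v ends 35 cm/s.
3–9 s: v starts 35 cm/s; Δx = 35·6 + ½·1·6² = 228 cm; v ends 41 cm/s.
9–10 s: v starts 41 cm/s; Δx = 41·1 + ½·-3·1² = 39.5 cm; v ends 38 cm/s.
10–16 s: v starts 38 cm/s; Δx = 38·6 + ½·-11·6² = 30 cm; v ends -28 cm/s.
x(16) = 1 + Σ Δx = 354 cm.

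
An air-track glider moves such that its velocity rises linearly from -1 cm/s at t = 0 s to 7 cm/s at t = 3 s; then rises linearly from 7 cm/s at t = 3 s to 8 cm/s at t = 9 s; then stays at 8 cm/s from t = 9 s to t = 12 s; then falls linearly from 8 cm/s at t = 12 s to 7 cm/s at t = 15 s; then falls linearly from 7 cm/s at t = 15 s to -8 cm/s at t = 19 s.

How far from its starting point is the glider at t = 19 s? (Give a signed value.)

98.5 cm

Net displacement equals the area under the velocity-time graph (areas below the axis count negative).
0–3 s: ½(-1 + 7)(3) = 9 cm
3–9 s: ½(7 + 8)(6) = 45 cm
9–12 s: 8 × 3 = 24 cm
12–15 s: ½(8 + 7)(3) = 22.5 cm
15–19 s: ½(7 + -8)(4) = -2 cm
Net displacement = 98.5 cm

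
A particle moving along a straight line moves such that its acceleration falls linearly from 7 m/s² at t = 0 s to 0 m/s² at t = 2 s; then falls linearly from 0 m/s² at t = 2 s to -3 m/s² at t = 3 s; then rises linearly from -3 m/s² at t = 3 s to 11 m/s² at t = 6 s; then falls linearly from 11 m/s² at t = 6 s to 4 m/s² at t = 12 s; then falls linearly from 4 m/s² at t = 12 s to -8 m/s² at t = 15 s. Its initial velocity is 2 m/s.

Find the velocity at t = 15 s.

Δv equals the area under the a-t graph; then v = v₀ + Δv.
0–2 s: ½(7 + 0)(2) = 7 m/s
2–3 s: ½(0 + -3)(1) = -1.5 m/s
3–6 s: ½(-3 + 11)(3) = 12 m/s
6–12 s: ½(11 + 4)(6) = 45 m/s
12–15 s: ½(4 + -8)(3) = -6 m/s
Δv = 56.5 m/s, so v(15) = 2 + (56.5) = 58.5 m/s.

58.5 m/s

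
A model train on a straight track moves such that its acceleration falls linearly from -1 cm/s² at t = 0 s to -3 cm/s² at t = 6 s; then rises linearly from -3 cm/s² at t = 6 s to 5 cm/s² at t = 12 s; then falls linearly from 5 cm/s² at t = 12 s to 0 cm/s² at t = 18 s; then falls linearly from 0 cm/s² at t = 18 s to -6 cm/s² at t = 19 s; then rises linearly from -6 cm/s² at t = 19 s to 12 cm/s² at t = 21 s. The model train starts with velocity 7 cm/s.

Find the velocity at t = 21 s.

Δv equals the area under the a-t graph; then v = v₀ + Δv.
0–6 s: ½(-1 + -3)(6) = -12 cm/s
6–12 s: ½(-3 + 5)(6) = 6 cm/s
12–18 s: ½(5 + 0)(6) = 15 cm/s
18–19 s: ½(0 + -6)(1) = -3 cm/s
19–21 s: ½(-6 + 12)(2) = 6 cm/s
Δv = 12 cm/s, so v(21) = 7 + (12) = 19 cm/s.

19 cm/s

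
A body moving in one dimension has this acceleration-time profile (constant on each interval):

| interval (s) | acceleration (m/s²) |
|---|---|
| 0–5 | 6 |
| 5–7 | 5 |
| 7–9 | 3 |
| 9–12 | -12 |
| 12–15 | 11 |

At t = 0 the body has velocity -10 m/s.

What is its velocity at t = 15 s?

33 m/s

Δv equals the area under the a-t graph; then v = v₀ + Δv.
0–5 s: 6 × 5 = 30 m/s
5–7 s: 5 × 2 = 10 m/s
7–9 s: 3 × 2 = 6 m/s
9–12 s: -12 × 3 = -36 m/s
12–15 s: 11 × 3 = 33 m/s
Δv = 43 m/s, so v(15) = -10 + (43) = 33 m/s.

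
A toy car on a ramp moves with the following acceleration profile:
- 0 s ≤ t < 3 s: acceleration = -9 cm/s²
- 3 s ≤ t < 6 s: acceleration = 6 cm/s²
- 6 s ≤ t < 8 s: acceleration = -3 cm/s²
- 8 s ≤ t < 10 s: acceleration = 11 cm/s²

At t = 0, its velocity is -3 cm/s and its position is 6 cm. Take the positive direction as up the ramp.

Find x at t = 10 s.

On each constant-a segment, Δv = aΔt and Δx = v₀Δt + ½aΔt²; chain segment to segment.
0–3 s: v starts -3 cm/s; Δx = -3·3 + ½·-9·3² = -49.5 cm; v ends -30 cm/s.
3–6 s: v starts -30 cm/s; Δx = -30·3 + ½·6·3² = -63 cm; v ends -12 cm/s.
6–8 s: v starts -12 cm/s; Δx = -12·2 + ½·-3·2² = -30 cm; v ends -18 cm/s.
8–10 s: v starts -18 cm/s; Δx = -18·2 + ½·11·2² = -14 cm; v ends 4 cm/s.
x(10) = 6 + Σ Δx = -150.5 cm.

-150.5 cm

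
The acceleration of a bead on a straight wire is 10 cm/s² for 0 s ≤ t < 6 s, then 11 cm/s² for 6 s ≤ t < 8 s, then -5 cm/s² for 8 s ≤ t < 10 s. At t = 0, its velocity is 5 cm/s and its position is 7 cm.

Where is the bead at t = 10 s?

533 cm

On each constant-a segment, Δv = aΔt and Δx = v₀Δt + ½aΔt²; chain segment to segment.
0–6 s: v starts 5 cm/s; Δx = 5·6 + ½·10·6² = 210 cm; v ends 65 cm/s.
6–8 s: v starts 65 cm/s; Δx = 65·2 + ½·11·2² = 152 cm; v ends 87 cm/s.
8–10 s: v starts 87 cm/s; Δx = 87·2 + ½·-5·2² = 164 cm; v ends 77 cm/s.
x(10) = 7 + Σ Δx = 533 cm.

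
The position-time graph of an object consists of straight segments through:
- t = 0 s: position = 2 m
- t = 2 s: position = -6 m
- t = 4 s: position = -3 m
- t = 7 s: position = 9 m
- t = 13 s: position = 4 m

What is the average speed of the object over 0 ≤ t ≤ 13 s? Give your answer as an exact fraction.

28/13 m/s

Average speed = (total path length)/(elapsed time); on a piecewise-linear x-t graph the path length is Σ|Δx|.
0–2 s: |Δx| = |-6 − 2| = 8 m
2–4 s: |Δx| = |-3 − -6| = 3 m
4–7 s: |Δx| = |9 − -3| = 12 m
7–13 s: |Δx| = |4 − 9| = 5 m
Total path = 28 m; average speed = 28/13 = 28/13 m/s.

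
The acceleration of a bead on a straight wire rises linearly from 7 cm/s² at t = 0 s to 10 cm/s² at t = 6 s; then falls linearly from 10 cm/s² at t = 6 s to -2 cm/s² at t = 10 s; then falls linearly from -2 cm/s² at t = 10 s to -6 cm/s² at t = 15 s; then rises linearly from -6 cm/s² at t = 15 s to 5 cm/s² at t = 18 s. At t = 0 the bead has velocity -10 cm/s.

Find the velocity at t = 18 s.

35.5 cm/s

Δv equals the area under the a-t graph; then v = v₀ + Δv.
0–6 s: ½(7 + 10)(6) = 51 cm/s
6–10 s: ½(10 + -2)(4) = 16 cm/s
10–15 s: ½(-2 + -6)(5) = -20 cm/s
15–18 s: ½(-6 + 5)(3) = -1.5 cm/s
Δv = 45.5 cm/s, so v(18) = -10 + (45.5) = 35.5 cm/s.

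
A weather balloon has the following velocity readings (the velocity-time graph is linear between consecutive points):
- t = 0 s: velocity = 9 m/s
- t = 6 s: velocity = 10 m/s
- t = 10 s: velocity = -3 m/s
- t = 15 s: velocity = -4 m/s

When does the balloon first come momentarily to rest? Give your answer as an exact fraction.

v changes sign on 6–10 s (from 10 to -3); the graph is linear there, so v = 0 at t = 6 + (-10)·(10 − 6)/(-3 − 10) = 118/13 s.

t = 118/13 s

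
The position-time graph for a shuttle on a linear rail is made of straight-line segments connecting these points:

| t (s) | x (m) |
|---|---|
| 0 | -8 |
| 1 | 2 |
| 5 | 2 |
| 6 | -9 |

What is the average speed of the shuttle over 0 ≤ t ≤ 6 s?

Average speed = (total path length)/(elapsed time); on a piecewise-linear x-t graph the path length is Σ|Δx|.
0–1 s: |Δx| = |2 − -8| = 10 m
1–5 s: |Δx| = |2 − 2| = 0 m
5–6 s: |Δx| = |-9 − 2| = 11 m
Total path = 21 m; average speed = 21/6 = 3.5 m/s.

3.5 m/s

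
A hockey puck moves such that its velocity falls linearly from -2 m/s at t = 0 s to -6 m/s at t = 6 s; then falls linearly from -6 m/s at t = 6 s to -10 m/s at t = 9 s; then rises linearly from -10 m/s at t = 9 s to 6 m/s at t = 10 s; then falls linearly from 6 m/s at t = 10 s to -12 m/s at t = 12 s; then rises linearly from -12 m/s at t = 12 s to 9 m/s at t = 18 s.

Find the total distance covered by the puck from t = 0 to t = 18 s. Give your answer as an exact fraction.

2643/28 m

Distance (not displacement) is the total path length: add the absolute areas under v-t.
0–6 s: |½(-2 + -6)(6)| = 24 m
6–9 s: |½(-6 + -10)(3)| = 24 m
9–10 s: v = 0 at t = 9.625 s; triangle areas 3.125 + 1.125 = 4.25 m
10–12 s: v = 0 at t = 32/3 s; triangle areas 2 + 8 = 10 m
12–18 s: v = 0 at t = 108/7 s; triangle areas 144/7 + 81/7 = 225/7 m
Total distance = 2643/28 m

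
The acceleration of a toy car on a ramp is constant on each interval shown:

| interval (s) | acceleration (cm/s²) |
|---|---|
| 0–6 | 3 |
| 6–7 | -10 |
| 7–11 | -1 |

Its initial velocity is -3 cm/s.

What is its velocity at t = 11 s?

Δv equals the area under the a-t graph; then v = v₀ + Δv.
0–6 s: 3 × 6 = 18 cm/s
6–7 s: -10 × 1 = -10 cm/s
7–11 s: -1 × 4 = -4 cm/s
Δv = 4 cm/s, so v(11) = -3 + (4) = 1 cm/s.

1 cm/s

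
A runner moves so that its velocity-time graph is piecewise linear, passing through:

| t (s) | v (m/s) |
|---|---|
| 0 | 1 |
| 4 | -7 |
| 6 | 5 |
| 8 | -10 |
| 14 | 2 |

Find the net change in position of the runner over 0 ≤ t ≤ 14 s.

Displacement is the signed area under the v-t curve.
0–4 s: ½(1 + -7)(4) = -12 m
4–6 s: ½(-7 + 5)(2) = -2 m
6–8 s: ½(5 + -10)(2) = -5 m
8–14 s: ½(-10 + 2)(6) = -24 m
Net displacement = -43 m

-43 m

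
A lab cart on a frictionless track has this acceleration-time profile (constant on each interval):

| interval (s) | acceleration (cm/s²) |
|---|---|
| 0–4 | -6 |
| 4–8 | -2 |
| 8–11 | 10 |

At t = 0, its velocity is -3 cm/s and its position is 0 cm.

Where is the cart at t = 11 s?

-244 cm

On each constant-a segment, Δv = aΔt and Δx = v₀Δt + ½aΔt²; chain segment to segment.
0–4 s: v starts -3 cm/s; Δx = -3·4 + ½·-6·4² = -60 cm; v ends -27 cm/s.
4–8 s: v starts -27 cm/s; Δx = -27·4 + ½·-2·4² = -124 cm; v ends -35 cm/s.
8–11 s: v starts -35 cm/s; Δx = -35·3 + ½·10·3² = -60 cm; v ends -5 cm/s.
x(11) = 0 + Σ Δx = -244 cm.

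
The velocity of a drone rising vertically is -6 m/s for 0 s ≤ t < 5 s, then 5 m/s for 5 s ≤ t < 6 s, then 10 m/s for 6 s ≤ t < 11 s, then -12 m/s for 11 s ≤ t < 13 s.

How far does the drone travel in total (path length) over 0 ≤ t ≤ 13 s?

Distance (not displacement) is the total path length: add the absolute areas under v-t.
0–5 s: |-6| × 5 = 30 m
5–6 s: |5| × 1 = 5 m
6–11 s: |10| × 5 = 50 m
11–13 s: |-12| × 2 = 24 m
Total distance = 109 m

109 m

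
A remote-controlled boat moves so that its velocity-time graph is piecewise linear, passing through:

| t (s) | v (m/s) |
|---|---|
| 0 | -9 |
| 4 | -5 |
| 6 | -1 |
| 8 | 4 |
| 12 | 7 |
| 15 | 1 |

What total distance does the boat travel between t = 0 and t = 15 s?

71.4 m

Total distance travelled is ∫|v| dt — sum the magnitudes of each area piece.
0–4 s: |½(-9 + -5)(4)| = 28 m
4–6 s: |½(-5 + -1)(2)| = 6 m
6–8 s: v = 0 at t = 6.4 s; triangle areas 0.2 + 3.2 = 3.4 m
8–12 s: |½(4 + 7)(4)| = 22 m
12–15 s: |½(7 + 1)(3)| = 12 m
Total distance = 71.4 m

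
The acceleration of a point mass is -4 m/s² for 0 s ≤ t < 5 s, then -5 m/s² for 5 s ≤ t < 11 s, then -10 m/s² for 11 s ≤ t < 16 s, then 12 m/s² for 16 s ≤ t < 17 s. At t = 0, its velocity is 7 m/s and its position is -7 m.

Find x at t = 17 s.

-617 m

On each constant-a segment, Δv = aΔt and Δx = v₀Δt + ½aΔt²; chain segment to segment.
0–5 s: v starts 7 m/s; Δx = 7·5 + ½·-4·5² = -15 m; v ends -13 m/s.
5–11 s: v starts -13 m/s; Δx = -13·6 + ½·-5·6² = -168 m; v ends -43 m/s.
11–16 s: v starts -43 m/s; Δx = -43·5 + ½·-10·5² = -340 m; v ends -93 m/s.
16–17 s: v starts -93 m/s; Δx = -93·1 + ½·12·1² = -87 m; v ends -81 m/s.
x(17) = -7 + Σ Δx = -617 m.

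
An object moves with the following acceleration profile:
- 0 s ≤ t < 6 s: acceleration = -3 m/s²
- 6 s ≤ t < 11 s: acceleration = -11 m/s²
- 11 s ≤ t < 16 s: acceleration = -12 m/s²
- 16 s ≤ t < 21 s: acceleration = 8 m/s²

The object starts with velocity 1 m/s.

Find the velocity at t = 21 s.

-92 m/s

Δv equals the area under the a-t graph; then v = v₀ + Δv.
0–6 s: -3 × 6 = -18 m/s
6–11 s: -11 × 5 = -55 m/s
11–16 s: -12 × 5 = -60 m/s
16–21 s: 8 × 5 = 40 m/s
Δv = -93 m/s, so v(21) = 1 + (-93) = -92 m/s.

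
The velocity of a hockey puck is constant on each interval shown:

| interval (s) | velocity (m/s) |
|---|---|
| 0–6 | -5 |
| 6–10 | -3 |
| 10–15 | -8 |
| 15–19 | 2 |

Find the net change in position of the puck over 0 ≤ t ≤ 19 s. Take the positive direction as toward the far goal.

-74 m

Displacement is the signed area under the v-t curve.
0–6 s: -5 × 6 = -30 m
6–10 s: -3 × 4 = -12 m
10–15 s: -8 × 5 = -40 m
15–19 s: 2 × 4 = 8 m
Net displacement = -74 m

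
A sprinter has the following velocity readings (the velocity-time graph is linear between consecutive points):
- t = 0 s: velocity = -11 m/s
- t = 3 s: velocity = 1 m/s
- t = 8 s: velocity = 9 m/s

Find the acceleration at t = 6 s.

1.6 m/s²

Acceleration is the slope of the v-t graph on 3–8 s: (9 − 1)/(8 − 3) = 1.6 m/s².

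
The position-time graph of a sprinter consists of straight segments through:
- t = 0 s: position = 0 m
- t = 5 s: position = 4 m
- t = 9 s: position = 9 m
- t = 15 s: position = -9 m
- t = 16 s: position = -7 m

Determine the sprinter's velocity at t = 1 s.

Velocity is the slope of the x-t graph on 0–5 s: (4 − 0)/(5 − 0) = 0.8 m/s.

0.8 m/s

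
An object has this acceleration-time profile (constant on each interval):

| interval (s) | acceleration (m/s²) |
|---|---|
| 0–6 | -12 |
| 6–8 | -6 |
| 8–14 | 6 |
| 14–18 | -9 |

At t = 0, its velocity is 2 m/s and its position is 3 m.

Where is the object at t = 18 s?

On each constant-a segment, Δv = aΔt and Δx = v₀Δt + ½aΔt²; chain segment to segment.
0–6 s: v starts 2 m/s; Δx = 2·6 + ½·-12·6² = -204 m; v ends -70 m/s.
6–8 s: v starts -70 m/s; Δx = -70·2 + ½·-6·2² = -152 m; v ends -82 m/s.
8–14 s: v starts -82 m/s; Δx = -82·6 + ½·6·6² = -384 m; v ends -46 m/s.
14–18 s: v starts -46 m/s; Δx = -46·4 + ½·-9·4² = -256 m; v ends -82 m/s.
x(18) = 3 + Σ Δx = -993 m.

-993 m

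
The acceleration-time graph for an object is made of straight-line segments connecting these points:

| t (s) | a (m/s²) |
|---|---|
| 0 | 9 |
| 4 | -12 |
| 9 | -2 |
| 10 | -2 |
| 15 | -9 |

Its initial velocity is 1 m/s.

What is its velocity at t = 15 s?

-69.5 m/s

Δv equals the area under the a-t graph; then v = v₀ + Δv.
0–4 s: ½(9 + -12)(4) = -6 m/s
4–9 s: ½(-12 + -2)(5) = -35 m/s
9–10 s: -2 × 1 = -2 m/s
10–15 s: ½(-2 + -9)(5) = -27.5 m/s
Δv = -70.5 m/s, so v(15) = 1 + (-70.5) = -69.5 m/s.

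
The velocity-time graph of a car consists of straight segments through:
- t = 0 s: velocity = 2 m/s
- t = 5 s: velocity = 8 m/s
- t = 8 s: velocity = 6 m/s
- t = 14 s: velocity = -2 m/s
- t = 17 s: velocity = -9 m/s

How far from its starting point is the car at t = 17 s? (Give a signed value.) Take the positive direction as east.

Displacement is the signed area under the v-t curve.
0–5 s: ½(2 + 8)(5) = 25 m
5–8 s: ½(8 + 6)(3) = 21 m
8–14 s: ½(6 + -2)(6) = 12 m
14–17 s: ½(-2 + -9)(3) = -16.5 m
Net displacement = 41.5 m

41.5 m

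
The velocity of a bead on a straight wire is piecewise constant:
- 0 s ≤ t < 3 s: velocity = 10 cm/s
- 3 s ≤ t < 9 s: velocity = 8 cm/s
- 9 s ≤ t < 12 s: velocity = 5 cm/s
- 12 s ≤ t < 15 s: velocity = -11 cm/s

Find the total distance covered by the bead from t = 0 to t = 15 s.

126 cm

Total distance travelled is ∫|v| dt — sum the magnitudes of each area piece.
0–3 s: |10| × 3 = 30 cm
3–9 s: |8| × 6 = 48 cm
9–12 s: |5| × 3 = 15 cm
12–15 s: |-11| × 3 = 33 cm
Total distance = 126 cm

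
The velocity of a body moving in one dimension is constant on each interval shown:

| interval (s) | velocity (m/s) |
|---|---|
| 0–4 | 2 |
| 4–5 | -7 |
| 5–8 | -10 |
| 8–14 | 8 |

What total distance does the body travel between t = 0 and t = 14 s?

93 m

Total distance travelled is ∫|v| dt — sum the magnitudes of each area piece.
0–4 s: |2| × 4 = 8 m
4–5 s: |-7| × 1 = 7 m
5–8 s: |-10| × 3 = 30 m
8–14 s: |8| × 6 = 48 m
Total distance = 93 m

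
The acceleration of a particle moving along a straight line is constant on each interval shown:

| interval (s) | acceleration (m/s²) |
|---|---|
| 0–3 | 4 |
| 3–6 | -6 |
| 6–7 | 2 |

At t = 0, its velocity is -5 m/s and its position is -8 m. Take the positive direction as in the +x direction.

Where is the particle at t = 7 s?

On each constant-a segment, Δv = aΔt and Δx = v₀Δt + ½aΔt²; chain segment to segment.
0–3 s: v starts -5 m/s; Δx = -5·3 + ½·4·3² = 3 m; v ends 7 m/s.
3–6 s: v starts 7 m/s; Δx = 7·3 + ½·-6·3² = -6 m; v ends -11 m/s.
6–7 s: v starts -11 m/s; Δx = -11·1 + ½·2·1² = -10 m; v ends -9 m/s.
x(7) = -8 + Σ Δx = -21 m.

-21 m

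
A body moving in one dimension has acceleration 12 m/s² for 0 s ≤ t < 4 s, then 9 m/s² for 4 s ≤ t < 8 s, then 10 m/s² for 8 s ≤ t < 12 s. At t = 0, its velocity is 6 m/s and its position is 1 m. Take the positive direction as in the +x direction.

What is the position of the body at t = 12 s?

On each constant-a segment, Δv = aΔt and Δx = v₀Δt + ½aΔt²; chain segment to segment.
0–4 s: v starts 6 m/s; Δx = 6·4 + ½·12·4² = 120 m; v ends 54 m/s.
4–8 s: v starts 54 m/s; Δx = 54·4 + ½·9·4² = 288 m; v ends 90 m/s.
8–12 s: v starts 90 m/s; Δx = 90·4 + ½·10·4² = 440 m; v ends 130 m/s.
x(12) = 1 + Σ Δx = 849 m.

849 m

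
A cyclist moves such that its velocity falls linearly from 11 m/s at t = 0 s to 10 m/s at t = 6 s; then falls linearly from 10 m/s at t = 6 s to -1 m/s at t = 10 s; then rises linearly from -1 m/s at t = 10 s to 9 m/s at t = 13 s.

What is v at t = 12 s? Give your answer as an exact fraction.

17/3 m/s

On 10–13 s the graph is linear from -1 to 9 m/s: v(12) = -1 + (9 − -1)·(12 − 10)/(13 − 10) = 17/3 m/s.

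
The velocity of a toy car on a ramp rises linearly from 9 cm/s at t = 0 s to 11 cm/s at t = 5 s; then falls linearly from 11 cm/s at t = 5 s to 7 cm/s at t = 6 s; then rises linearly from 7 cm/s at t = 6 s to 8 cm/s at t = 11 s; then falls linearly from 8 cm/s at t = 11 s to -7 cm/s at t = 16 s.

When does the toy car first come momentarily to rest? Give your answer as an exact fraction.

v changes sign on 11–16 s (from 8 to -7); the graph is linear there, so v = 0 at t = 11 + (-8)·(16 − 11)/(-7 − 8) = 41/3 s.

t = 41/3 s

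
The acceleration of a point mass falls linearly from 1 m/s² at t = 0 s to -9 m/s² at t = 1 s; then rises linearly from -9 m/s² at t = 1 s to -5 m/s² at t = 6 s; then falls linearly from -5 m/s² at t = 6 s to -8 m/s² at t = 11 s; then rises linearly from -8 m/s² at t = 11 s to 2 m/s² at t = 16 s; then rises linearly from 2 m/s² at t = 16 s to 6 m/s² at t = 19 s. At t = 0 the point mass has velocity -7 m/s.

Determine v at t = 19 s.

-81.5 m/s

Δv equals the area under the a-t graph; then v = v₀ + Δv.
0–1 s: ½(1 + -9)(1) = -4 m/s
1–6 s: ½(-9 + -5)(5) = -35 m/s
6–11 s: ½(-5 + -8)(5) = -32.5 m/s
11–16 s: ½(-8 + 2)(5) = -15 m/s
16–19 s: ½(2 + 6)(3) = 12 m/s
Δv = -74.5 m/s, so v(19) = -7 + (-74.5) = -81.5 m/s.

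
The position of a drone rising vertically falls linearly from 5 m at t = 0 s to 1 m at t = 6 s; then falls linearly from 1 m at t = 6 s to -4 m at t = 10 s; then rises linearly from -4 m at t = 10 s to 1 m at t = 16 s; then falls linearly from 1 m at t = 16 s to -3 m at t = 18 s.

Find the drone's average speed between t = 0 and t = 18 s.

Average speed = (total path length)/(elapsed time); on a piecewise-linear x-t graph the path length is Σ|Δx|.
0–6 s: |Δx| = |1 − 5| = 4 m
6–10 s: |Δx| = |-4 − 1| = 5 m
10–16 s: |Δx| = |1 − -4| = 5 m
16–18 s: |Δx| = |-3 − 1| = 4 m
Total path = 18 m; average speed = 18/18 = 1 m/s.

1 m/s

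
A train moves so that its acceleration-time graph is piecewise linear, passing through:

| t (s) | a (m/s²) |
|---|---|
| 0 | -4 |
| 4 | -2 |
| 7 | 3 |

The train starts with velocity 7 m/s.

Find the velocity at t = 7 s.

-3.5 m/s

Δv equals the area under the a-t graph; then v = v₀ + Δv.
0–4 s: ½(-4 + -2)(4) = -12 m/s
4–7 s: ½(-2 + 3)(3) = 1.5 m/s
Δv = -10.5 m/s, so v(7) = 7 + (-10.5) = -3.5 m/s.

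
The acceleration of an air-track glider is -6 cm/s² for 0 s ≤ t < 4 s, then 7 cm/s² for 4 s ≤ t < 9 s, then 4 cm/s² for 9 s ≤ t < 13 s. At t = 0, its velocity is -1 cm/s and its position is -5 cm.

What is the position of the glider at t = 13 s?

-22.5 cm

On each constant-a segment, Δv = aΔt and Δx = v₀Δt + ½aΔt²; chain segment to segment.
0–4 s: v starts -1 cm/s; Δx = -1·4 + ½·-6·4² = -52 cm; v ends -25 cm/s.
4–9 s: v starts -25 cm/s; Δx = -25·5 + ½·7·5² = -37.5 cm; v ends 10 cm/s.
9–13 s: v starts 10 cm/s; Δx = 10·4 + ½·4·4² = 72 cm; v ends 26 cm/s.
x(13) = -5 + Σ Δx = -22.5 cm.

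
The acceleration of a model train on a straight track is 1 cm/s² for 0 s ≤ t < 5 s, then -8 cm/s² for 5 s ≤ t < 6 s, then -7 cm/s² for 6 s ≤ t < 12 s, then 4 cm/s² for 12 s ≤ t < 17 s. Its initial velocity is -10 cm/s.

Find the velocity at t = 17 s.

-35 cm/s

Δv equals the area under the a-t graph; then v = v₀ + Δv.
0–5 s: 1 × 5 = 5 cm/s
5–6 s: -8 × 1 = -8 cm/s
6–12 s: -7 × 6 = -42 cm/s
12–17 s: 4 × 5 = 20 cm/s
Δv = -25 cm/s, so v(17) = -10 + (-25) = -35 cm/s.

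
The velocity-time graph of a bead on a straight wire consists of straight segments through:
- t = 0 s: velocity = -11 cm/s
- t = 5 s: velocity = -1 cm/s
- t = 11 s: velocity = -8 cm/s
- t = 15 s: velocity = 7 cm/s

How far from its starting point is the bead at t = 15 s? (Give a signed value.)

-59 cm

Displacement is the signed area under the v-t curve.
0–5 s: ½(-11 + -1)(5) = -30 cm
5–11 s: ½(-1 + -8)(6) = -27 cm
11–15 s: ½(-8 + 7)(4) = -2 cm
Net displacement = -59 cm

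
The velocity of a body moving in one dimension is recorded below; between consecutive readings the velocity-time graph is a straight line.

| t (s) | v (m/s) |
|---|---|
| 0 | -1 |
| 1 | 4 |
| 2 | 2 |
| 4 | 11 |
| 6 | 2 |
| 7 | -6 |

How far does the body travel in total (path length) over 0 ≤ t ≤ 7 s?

Total distance travelled is ∫|v| dt — sum the magnitudes of each area piece.
0–1 s: v = 0 at t = 0.2 s; triangle areas 0.1 + 1.6 = 1.7 m
1–2 s: |½(4 + 2)(1)| = 3 m
2–4 s: |½(2 + 11)(2)| = 13 m
4–6 s: |½(11 + 2)(2)| = 13 m
6–7 s: v = 0 at t = 6.25 s; triangle areas 0.25 + 2.25 = 2.5 m
Total distance = 33.2 m

33.2 m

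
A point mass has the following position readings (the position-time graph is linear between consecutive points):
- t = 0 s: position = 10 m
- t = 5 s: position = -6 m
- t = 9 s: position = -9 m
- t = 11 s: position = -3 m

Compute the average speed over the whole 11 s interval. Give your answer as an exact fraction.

25/11 m/s

Average speed = (total path length)/(elapsed time); on a piecewise-linear x-t graph the path length is Σ|Δx|.
0–5 s: |Δx| = |-6 − 10| = 16 m
5–9 s: |Δx| = |-9 − -6| = 3 m
9–11 s: |Δx| = |-3 − -9| = 6 m
Total path = 25 m; average speed = 25/11 = 25/11 m/s.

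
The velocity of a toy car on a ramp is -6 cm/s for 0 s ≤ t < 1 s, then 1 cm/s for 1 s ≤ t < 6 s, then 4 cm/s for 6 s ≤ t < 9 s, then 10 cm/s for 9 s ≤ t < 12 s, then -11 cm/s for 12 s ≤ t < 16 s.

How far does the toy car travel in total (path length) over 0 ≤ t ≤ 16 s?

97 cm

Distance (not displacement) is the total path length: add the absolute areas under v-t.
0–1 s: |-6| × 1 = 6 cm
1–6 s: |1| × 5 = 5 cm
6–9 s: |4| × 3 = 12 cm
9–12 s: |10| × 3 = 30 cm
12–16 s: |-11| × 4 = 44 cm
Total distance = 97 cm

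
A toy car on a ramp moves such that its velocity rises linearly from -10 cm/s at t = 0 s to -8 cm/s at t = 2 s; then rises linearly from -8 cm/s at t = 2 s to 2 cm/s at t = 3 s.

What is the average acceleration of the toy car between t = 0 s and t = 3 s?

Average acceleration = Δv/Δt = (2 − -10)/(3 − 0) = 4 cm/s².

4 cm/s²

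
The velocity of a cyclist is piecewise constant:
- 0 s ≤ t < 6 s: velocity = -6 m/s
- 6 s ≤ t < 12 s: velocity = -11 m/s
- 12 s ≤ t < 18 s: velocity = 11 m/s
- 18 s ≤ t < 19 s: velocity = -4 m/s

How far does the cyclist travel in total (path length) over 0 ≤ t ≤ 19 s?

172 m

Total distance travelled is ∫|v| dt — sum the magnitudes of each area piece.
0–6 s: |-6| × 6 = 36 m
6–12 s: |-11| × 6 = 66 m
12–18 s: |11| × 6 = 66 m
18–19 s: |-4| × 1 = 4 m
Total distance = 172 m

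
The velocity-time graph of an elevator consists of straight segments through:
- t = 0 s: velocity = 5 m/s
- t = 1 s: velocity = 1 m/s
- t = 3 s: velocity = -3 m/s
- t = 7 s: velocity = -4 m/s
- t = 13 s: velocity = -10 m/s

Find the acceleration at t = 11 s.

Acceleration is the slope of the v-t graph on 7–13 s: (-10 − -4)/(13 − 7) = -1 m/s².

-1 m/s²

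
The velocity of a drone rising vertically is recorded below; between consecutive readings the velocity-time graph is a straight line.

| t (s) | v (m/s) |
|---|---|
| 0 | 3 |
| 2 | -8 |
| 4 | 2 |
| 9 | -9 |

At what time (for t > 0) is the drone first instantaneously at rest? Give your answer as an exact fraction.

v changes sign on 0–2 s (from 3 to -8); the graph is linear there, so v = 0 at t = 0 + (-3)·(2 − 0)/(-8 − 3) = 6/11 s.

t = 6/11 s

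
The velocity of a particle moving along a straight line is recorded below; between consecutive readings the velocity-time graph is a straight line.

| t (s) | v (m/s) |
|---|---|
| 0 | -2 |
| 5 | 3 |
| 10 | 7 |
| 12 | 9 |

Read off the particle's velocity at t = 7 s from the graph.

4.6 m/s

On 5–10 s the graph is linear from 3 to 7 m/s: v(7) = 3 + (7 − 3)·(7 − 5)/(10 − 5) = 4.6 m/s.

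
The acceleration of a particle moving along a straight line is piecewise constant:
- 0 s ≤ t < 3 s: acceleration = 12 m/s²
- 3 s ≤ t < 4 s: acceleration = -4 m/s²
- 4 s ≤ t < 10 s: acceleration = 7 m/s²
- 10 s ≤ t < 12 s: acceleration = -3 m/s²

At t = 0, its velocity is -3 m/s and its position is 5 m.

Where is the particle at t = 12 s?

517 m

On each constant-a segment, Δv = aΔt and Δx = v₀Δt + ½aΔt²; chain segment to segment.
0–3 s: v starts -3 m/s; Δx = -3·3 + ½·12·3² = 45 m; v ends 33 m/s.
3–4 s: v starts 33 m/s; Δx = 33·1 + ½·-4·1² = 31 m; v ends 29 m/s.
4–10 s: v starts 29 m/s; Δx = 29·6 + ½·7·6² = 300 m; v ends 71 m/s.
10–12 s: v starts 71 m/s; Δx = 71·2 + ½·-3·2² = 136 m; v ends 65 m/s.
x(12) = 5 + Σ Δx = 517 m.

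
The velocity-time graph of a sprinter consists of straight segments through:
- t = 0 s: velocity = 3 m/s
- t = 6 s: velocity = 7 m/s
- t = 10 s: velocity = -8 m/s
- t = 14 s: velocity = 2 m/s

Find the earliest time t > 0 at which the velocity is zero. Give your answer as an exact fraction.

v changes sign on 6–10 s (from 7 to -8); the graph is linear there, so v = 0 at t = 6 + (-7)·(10 − 6)/(-8 − 7) = 118/15 s.

t = 118/15 s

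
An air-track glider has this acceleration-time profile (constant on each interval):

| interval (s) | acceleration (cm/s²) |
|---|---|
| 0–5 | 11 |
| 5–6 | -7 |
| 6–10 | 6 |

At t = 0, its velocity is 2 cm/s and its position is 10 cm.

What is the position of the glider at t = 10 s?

On each constant-a segment, Δv = aΔt and Δx = v₀Δt + ½aΔt²; chain segment to segment.
0–5 s: v starts 2 cm/s; Δx = 2·5 + ½·11·5² = 147.5 cm; v ends 57 cm/s.
5–6 s: v starts 57 cm/s; Δx = 57·1 + ½·-7·1² = 53.5 cm; v ends 50 cm/s.
6–10 s: v starts 50 cm/s; Δx = 50·4 + ½·6·4² = 248 cm; v ends 74 cm/s.
x(10) = 10 + Σ Δx = 459 cm.

459 cm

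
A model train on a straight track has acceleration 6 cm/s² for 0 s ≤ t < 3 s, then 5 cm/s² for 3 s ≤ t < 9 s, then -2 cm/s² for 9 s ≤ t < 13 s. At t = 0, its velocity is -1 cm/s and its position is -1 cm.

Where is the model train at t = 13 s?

387 cm

On each constant-a segment, Δv = aΔt and Δx = v₀Δt + ½aΔt²; chain segment to segment.
0–3 s: v starts -1 cm/s; Δx = -1·3 + ½·6·3² = 24 cm; v ends 17 cm/s.
3–9 s: v starts 17 cm/s; Δx = 17·6 + ½·5·6² = 192 cm; v ends 47 cm/s.
9–13 s: v starts 47 cm/s; Δx = 47·4 + ½·-2·4² = 172 cm; v ends 39 cm/s.
x(13) = -1 + Σ Δx = 387 cm.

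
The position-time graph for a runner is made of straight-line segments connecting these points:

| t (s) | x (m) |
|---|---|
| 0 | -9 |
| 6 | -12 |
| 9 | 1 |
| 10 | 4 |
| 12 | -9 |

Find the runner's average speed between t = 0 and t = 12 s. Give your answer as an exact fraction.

8/3 m/s

Average speed = (total path length)/(elapsed time); on a piecewise-linear x-t graph the path length is Σ|Δx|.
0–6 s: |Δx| = |-12 − -9| = 3 m
6–9 s: |Δx| = |1 − -12| = 13 m
9–10 s: |Δx| = |4 − 1| = 3 m
10–12 s: |Δx| = |-9 − 4| = 13 m
Total path = 32 m; average speed = 32/12 = 8/3 m/s.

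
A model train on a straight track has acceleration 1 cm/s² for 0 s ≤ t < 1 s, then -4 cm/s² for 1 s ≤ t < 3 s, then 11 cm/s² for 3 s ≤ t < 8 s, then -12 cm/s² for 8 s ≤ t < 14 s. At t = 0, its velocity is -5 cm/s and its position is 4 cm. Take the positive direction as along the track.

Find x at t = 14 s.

103 cm

On each constant-a segment, Δv = aΔt and Δx = v₀Δt + ½aΔt²; chain segment to segment.
0–1 s: v starts -5 cm/s; Δx = -5·1 + ½·1·1² = -4.5 cm; v ends -4 cm/s.
1–3 s: v starts -4 cm/s; Δx = -4·2 + ½·-4·2² = -16 cm; v ends -12 cm/s.
3–8 s: v starts -12 cm/s; Δx = -12·5 + ½·11·5² = 77.5 cm; v ends 43 cm/s.
8–14 s: v starts 43 cm/s; Δx = 43·6 + ½·-12·6² = 42 cm; v ends -29 cm/s.
x(14) = 4 + Σ Δx = 103 cm.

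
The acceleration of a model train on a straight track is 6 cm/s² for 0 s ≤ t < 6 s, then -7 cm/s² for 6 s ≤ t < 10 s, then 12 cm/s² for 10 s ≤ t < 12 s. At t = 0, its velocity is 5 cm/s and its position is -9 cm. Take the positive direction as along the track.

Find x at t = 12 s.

287 cm

On each constant-a segment, Δv = aΔt and Δx = v₀Δt + ½aΔt²; chain segment to segment.
0–6 s: v starts 5 cm/s; Δx = 5·6 + ½·6·6² = 138 cm; v ends 41 cm/s.
6–10 s: v starts 41 cm/s; Δx = 41·4 + ½·-7·4² = 108 cm; v ends 13 cm/s.
10–12 s: v starts 13 cm/s; Δx = 13·2 + ½·12·2² = 50 cm; v ends 37 cm/s.
x(12) = -9 + Σ Δx = 287 cm.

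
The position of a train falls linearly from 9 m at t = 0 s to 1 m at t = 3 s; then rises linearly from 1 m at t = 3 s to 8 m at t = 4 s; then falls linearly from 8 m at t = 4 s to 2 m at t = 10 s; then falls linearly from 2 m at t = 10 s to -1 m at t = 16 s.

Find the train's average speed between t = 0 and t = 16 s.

1.5 m/s

Average speed = (total path length)/(elapsed time); on a piecewise-linear x-t graph the path length is Σ|Δx|.
0–3 s: |Δx| = |1 − 9| = 8 m
3–4 s: |Δx| = |8 − 1| = 7 m
4–10 s: |Δx| = |2 − 8| = 6 m
10–16 s: |Δx| = |-1 − 2| = 3 m
Total path = 24 m; average speed = 24/16 = 1.5 m/s.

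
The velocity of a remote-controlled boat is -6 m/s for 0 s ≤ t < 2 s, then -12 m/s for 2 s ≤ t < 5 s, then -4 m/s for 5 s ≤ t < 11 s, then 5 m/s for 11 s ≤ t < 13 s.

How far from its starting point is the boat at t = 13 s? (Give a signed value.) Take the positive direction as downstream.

-62 m

Displacement is the signed area under the v-t curve.
0–2 s: -6 × 2 = -12 m
2–5 s: -12 × 3 = -36 m
5–11 s: -4 × 6 = -24 m
11–13 s: 5 × 2 = 10 m
Net displacement = -62 m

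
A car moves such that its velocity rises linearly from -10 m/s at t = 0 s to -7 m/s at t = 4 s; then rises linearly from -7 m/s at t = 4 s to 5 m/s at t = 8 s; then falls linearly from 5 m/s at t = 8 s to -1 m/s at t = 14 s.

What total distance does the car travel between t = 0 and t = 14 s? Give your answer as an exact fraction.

178/3 m

Distance (not displacement) is the total path length: add the absolute areas under v-t.
0–4 s: |½(-10 + -7)(4)| = 34 m
4–8 s: v = 0 at t = 19/3 s; triangle areas 49/6 + 25/6 = 37/3 m
8–14 s: v = 0 at t = 13 s; triangle areas 12.5 + 0.5 = 13 m
Total distance = 178/3 m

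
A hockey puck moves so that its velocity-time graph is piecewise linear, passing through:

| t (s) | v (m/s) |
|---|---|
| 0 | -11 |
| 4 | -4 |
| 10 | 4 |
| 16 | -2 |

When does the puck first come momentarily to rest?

v changes sign on 4–10 s (from -4 to 4); the graph is linear there, so v = 0 at t = 4 + (4)·(10 − 4)/(4 − -4) = 7 s.

t = 7 s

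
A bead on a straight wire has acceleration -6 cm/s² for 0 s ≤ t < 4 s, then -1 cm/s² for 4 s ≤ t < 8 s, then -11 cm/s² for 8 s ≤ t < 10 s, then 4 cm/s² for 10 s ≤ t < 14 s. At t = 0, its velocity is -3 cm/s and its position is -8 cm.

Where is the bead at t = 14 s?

On each constant-a segment, Δv = aΔt and Δx = v₀Δt + ½aΔt²; chain segment to segment.
0–4 s: v starts -3 cm/s; Δx = -3·4 + ½·-6·4² = -60 cm; v ends -27 cm/s.
4–8 s: v starts -27 cm/s; Δx = -27·4 + ½·-1·4² = -116 cm; v ends -31 cm/s.
8–10 s: v starts -31 cm/s; Δx = -31·2 + ½·-11·2² = -84 cm; v ends -53 cm/s.
10–14 s: v starts -53 cm/s; Δx = -53·4 + ½·4·4² = -180 cm; v ends -37 cm/s.
x(14) = -8 + Σ Δx = -448 cm.

-448 cm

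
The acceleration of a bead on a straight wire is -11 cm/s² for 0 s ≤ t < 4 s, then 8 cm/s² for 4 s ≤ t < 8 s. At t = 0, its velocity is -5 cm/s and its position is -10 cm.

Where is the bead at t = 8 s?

-250 cm

On each constant-a segment, Δv = aΔt and Δx = v₀Δt + ½aΔt²; chain segment to segment.
0–4 s: v starts -5 cm/s; Δx = -5·4 + ½·-11·4² = -108 cm; v ends -49 cm/s.
4–8 s: v starts -49 cm/s; Δx = -49·4 + ½·8·4² = -132 cm; v ends -17 cm/s.
x(8) = -10 + Σ Δx = -250 cm.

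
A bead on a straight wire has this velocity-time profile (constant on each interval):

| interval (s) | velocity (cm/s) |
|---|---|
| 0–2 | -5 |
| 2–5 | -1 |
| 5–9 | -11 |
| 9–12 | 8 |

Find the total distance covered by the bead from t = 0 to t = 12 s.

Total distance travelled is ∫|v| dt — sum the magnitudes of each area piece.
0–2 s: |-5| × 2 = 10 cm
2–5 s: |-1| × 3 = 3 cm
5–9 s: |-11| × 4 = 44 cm
9–12 s: |8| × 3 = 24 cm
Total distance = 81 cm

81 cm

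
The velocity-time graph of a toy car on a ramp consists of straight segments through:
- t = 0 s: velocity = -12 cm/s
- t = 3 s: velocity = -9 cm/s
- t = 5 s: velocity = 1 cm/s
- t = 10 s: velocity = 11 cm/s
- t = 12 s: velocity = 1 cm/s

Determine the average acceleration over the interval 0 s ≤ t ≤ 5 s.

2.6 cm/s²

Average acceleration = Δv/Δt = (1 − -12)/(5 − 0) = 2.6 cm/s².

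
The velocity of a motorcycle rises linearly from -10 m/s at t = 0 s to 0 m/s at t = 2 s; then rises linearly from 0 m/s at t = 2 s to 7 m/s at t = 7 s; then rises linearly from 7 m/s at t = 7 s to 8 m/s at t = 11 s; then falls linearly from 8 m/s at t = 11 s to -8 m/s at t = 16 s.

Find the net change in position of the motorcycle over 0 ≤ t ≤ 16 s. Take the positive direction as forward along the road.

Displacement is the signed area under the v-t curve.
0–2 s: ½(-10 + 0)(2) = -10 m
2–7 s: ½(0 + 7)(5) = 17.5 m
7–11 s: ½(7 + 8)(4) = 30 m
11–16 s: ½(8 + -8)(5) = 0 m
Net displacement = 37.5 m

37.5 m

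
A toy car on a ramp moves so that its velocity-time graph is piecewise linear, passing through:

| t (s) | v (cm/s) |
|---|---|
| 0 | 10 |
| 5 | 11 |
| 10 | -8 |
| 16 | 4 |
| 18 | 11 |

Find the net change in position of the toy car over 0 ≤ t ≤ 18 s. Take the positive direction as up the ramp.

Net displacement equals the area under the velocity-time graph (areas below the axis count negative).
0–5 s: ½(10 + 11)(5) = 52.5 cm
5–10 s: ½(11 + -8)(5) = 7.5 cm
10–16 s: ½(-8 + 4)(6) = -12 cm
16–18 s: ½(4 + 11)(2) = 15 cm
Net displacement = 63 cm

63 cm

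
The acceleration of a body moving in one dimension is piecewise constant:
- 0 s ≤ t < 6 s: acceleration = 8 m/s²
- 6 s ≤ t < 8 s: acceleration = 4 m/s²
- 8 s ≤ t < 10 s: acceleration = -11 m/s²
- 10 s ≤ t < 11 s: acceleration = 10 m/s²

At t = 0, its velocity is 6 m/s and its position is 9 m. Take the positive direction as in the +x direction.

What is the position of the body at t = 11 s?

452 m

On each constant-a segment, Δv = aΔt and Δx = v₀Δt + ½aΔt²; chain segment to segment.
0–6 s: v starts 6 m/s; Δx = 6·6 + ½·8·6² = 180 m; v ends 54 m/s.
6–8 s: v starts 54 m/s; Δx = 54·2 + ½·4·2² = 116 m; v ends 62 m/s.
8–10 s: v starts 62 m/s; Δx = 62·2 + ½·-11·2² = 102 m; v ends 40 m/s.
10–11 s: v starts 40 m/s; Δx = 40·1 + ½·10·1² = 45 m; v ends 50 m/s.
x(11) = 9 + Σ Δx = 452 m.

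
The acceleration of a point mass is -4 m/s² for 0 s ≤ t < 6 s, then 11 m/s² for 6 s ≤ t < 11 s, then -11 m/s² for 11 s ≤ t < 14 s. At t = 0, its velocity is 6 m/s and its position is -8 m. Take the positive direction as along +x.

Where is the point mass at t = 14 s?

65 m

On each constant-a segment, Δv = aΔt and Δx = v₀Δt + ½aΔt²; chain segment to segment.
0–6 s: v starts 6 m/s; Δx = 6·6 + ½·-4·6² = -36 m; v ends -18 m/s.
6–11 s: v starts -18 m/s; Δx = -18·5 + ½·11·5² = 47.5 m; v ends 37 m/s.
11–14 s: v starts 37 m/s; Δx = 37·3 + ½·-11·3² = 61.5 m; v ends 4 m/s.
x(14) = -8 + Σ Δx = 65 m.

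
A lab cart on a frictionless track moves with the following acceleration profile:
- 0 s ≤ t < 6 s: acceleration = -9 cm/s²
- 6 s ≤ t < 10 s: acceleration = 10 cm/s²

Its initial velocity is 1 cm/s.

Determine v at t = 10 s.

Δv equals the area under the a-t graph; then v = v₀ + Δv.
0–6 s: -9 × 6 = -54 cm/s
6–10 s: 10 × 4 = 40 cm/s
Δv = -14 cm/s, so v(10) = 1 + (-14) = -13 cm/s.

-13 cm/s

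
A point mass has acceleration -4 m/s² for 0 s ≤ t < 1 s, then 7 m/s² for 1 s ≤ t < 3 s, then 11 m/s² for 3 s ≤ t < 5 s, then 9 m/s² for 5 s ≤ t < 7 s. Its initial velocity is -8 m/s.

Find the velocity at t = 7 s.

42 m/s

Δv equals the area under the a-t graph; then v = v₀ + Δv.
0–1 s: -4 × 1 = -4 m/s
1–3 s: 7 × 2 = 14 m/s
3–5 s: 11 × 2 = 22 m/s
5–7 s: 9 × 2 = 18 m/s
Δv = 50 m/s, so v(7) = -8 + (50) = 42 m/s.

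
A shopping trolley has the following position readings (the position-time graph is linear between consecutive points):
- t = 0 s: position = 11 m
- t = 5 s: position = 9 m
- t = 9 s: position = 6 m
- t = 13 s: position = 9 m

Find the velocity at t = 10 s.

Velocity is the slope of the x-t graph on 9–13 s: (9 − 6)/(13 − 9) = 0.75 m/s.

0.75 m/s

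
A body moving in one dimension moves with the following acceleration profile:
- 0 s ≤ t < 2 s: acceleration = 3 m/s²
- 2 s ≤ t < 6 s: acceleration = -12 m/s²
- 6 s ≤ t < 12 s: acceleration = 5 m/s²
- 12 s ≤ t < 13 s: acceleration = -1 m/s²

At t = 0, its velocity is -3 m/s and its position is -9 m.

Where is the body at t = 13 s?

-288.5 m

On each constant-a segment, Δv = aΔt and Δx = v₀Δt + ½aΔt²; chain segment to segment.
0–2 s: v starts -3 m/s; Δx = -3·2 + ½·3·2² = 0 m; v ends 3 m/s.
2–6 s: v starts 3 m/s; Δx = 3·4 + ½·-12·4² = -84 m; v ends -45 m/s.
6–12 s: v starts -45 m/s; Δx = -45·6 + ½·5·6² = -180 m; v ends -15 m/s.
12–13 s: v starts -15 m/s; Δx = -15·1 + ½·-1·1² = -15.5 m; v ends -16 m/s.
x(13) = -9 + Σ Δx = -288.5 m.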